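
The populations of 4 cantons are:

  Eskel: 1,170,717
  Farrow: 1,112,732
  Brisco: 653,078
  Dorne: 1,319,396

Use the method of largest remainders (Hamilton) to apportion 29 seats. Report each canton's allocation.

Eskel: 8, Farrow: 8, Brisco: 4, Dorne: 9

The standard divisor is 4255923/29 ≈ 146755.966.
Standard quotas: Eskel 7.9773, Farrow 7.5822, Brisco 4.4501, Dorne 8.9904.
Lower quotas: Eskel 7, Farrow 7, Brisco 4, Dorne 8 (sum 26, leaving 3 seats).
Remainders in descending order: Dorne 0.9904, Eskel 0.9773, Farrow 0.5822, Brisco 0.4501.
The surplus seats go to Dorne, Eskel, Farrow.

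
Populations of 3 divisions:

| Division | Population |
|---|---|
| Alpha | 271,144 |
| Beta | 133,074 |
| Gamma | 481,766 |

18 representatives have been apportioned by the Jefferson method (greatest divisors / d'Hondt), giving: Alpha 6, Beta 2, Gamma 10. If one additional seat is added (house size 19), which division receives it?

Beta

Priority for the next seat is population ÷ (current seats + 1).
Priorities: Alpha 38734.857, Beta 44358.000, Gamma 43796.909.
Highest priority: Beta.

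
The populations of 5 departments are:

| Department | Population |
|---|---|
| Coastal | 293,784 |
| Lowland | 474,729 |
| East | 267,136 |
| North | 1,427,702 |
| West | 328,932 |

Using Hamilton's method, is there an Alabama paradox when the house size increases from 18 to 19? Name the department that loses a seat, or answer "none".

At 18 seats: Coastal 2, Lowland 3, East 2, North 9, West 2.
At 19 seats: Coastal 2, Lowland 3, East 2, North 10, West 2.
No department's allocation decreased.

none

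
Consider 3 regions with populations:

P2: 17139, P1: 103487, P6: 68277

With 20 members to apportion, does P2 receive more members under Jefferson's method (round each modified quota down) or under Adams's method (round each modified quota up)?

Jefferson: P2 1, P1 12, P6 7.
Adams: P2 2, P1 11, P6 7.
P2 gets 1 under Jefferson and 2 under Adams.

Adams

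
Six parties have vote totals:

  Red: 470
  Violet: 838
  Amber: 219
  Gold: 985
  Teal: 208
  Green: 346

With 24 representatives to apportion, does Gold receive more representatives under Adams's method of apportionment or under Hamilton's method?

Adams: Red 4, Violet 6, Amber 2, Gold 7, Teal 2, Green 3.
Hamilton: Red 4, Violet 6, Amber 2, Gold 8, Teal 1, Green 3.
Gold gets 7 under Adams and 8 under Hamilton.

Hamilton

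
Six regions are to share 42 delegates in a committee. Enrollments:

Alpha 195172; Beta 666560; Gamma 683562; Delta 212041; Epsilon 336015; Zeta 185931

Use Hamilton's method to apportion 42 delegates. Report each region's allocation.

Alpha 4; Beta 12; Gamma 13; Delta 4; Epsilon 6; Zeta 3

The standard divisor is 2279281/42 ≈ 54268.595.
Standard quotas: Alpha 3.5964, Beta 12.2826, Gamma 12.5959, Delta 3.9073, Epsilon 6.1917, Zeta 3.4261.
Lower quotas: Alpha 3, Beta 12, Gamma 12, Delta 3, Epsilon 6, Zeta 3 (sum 39, leaving 3 seats).
Remainders in descending order: Delta 0.9073, Alpha 0.5964, Gamma 0.5959, Zeta 0.4261, Beta 0.2826, Epsilon 0.1917.
Largest remainders: Delta, Alpha, Gamma receive the extra seats.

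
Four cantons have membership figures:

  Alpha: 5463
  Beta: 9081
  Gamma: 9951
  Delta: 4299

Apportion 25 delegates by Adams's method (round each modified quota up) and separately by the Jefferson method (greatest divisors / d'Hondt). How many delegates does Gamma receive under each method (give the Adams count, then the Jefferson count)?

8 and 9

Adams: Alpha 5, Beta 8, Gamma 8, Delta 4.
Jefferson: Alpha 5, Beta 8, Gamma 9, Delta 3.
Gamma gets 8 under Adams and 9 under Jefferson.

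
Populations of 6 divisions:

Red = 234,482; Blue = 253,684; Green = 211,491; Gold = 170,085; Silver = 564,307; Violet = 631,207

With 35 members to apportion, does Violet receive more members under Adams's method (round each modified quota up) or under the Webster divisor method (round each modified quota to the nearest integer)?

Webster

Adams: Red 4, Blue 5, Green 4, Gold 3, Silver 9, Violet 10.
Webster: Red 4, Blue 4, Green 4, Gold 3, Silver 9, Violet 11.
Violet gets 10 under Adams and 11 under Webster.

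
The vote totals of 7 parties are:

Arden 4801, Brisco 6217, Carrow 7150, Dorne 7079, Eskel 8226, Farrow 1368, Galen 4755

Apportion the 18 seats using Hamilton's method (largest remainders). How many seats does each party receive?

Arden: 2, Brisco: 3, Carrow: 3, Dorne: 3, Eskel: 4, Farrow: 1, Galen: 2

The standard divisor is 39596/18 ≈ 2199.778.
Standard quotas: Arden 2.1825, Brisco 2.8262, Carrow 3.2503, Dorne 3.2181, Eskel 3.7395, Farrow 0.6219, Galen 2.1616.
Lower quotas: Arden 2, Brisco 2, Carrow 3, Dorne 3, Eskel 3, Farrow 0, Galen 2 (sum 15, leaving 3 seats).
Remainders in descending order: Brisco 0.8262, Eskel 0.7395, Farrow 0.6219, Carrow 0.2503, Dorne 0.2181, Arden 0.1825, Galen 0.1616.
The surplus seats go to Brisco, Eskel, Farrow.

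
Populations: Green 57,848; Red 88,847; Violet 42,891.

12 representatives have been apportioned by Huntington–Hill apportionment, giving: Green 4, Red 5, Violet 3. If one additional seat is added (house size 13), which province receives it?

Red

Priority for the next seat is population ÷ (√(s·(s+1))).
Priorities: Green 12935.206, Red 16221.169, Violet 12381.565.
Highest priority: Red.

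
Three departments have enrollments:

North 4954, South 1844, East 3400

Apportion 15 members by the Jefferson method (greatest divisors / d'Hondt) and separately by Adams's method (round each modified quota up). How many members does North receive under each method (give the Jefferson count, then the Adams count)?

Jefferson: North 8, South 2, East 5.
Adams: North 7, South 3, East 5.
North gets 8 under Jefferson and 7 under Adams.

8 and 7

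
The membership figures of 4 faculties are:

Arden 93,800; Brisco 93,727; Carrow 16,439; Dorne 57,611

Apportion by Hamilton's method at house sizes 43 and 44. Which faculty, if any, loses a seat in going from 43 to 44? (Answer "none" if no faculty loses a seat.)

At 43 seats: Arden 15, Brisco 15, Carrow 3, Dorne 10.
At 44 seats: Arden 16, Brisco 16, Carrow 3, Dorne 9.
Dorne drops from 10 to 9.

Dorne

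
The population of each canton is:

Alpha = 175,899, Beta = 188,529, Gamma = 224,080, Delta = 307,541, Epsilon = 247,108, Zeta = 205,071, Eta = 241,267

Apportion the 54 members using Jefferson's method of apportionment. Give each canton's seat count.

Alpha 6, Beta 6, Gamma 8, Delta 11, Epsilon 8, Zeta 7, Eta 8

Standard divisor 1589495/54 ≈ 29435.093; standard quotas: Alpha 5.976, Beta 6.405, Gamma 7.613, Delta 10.448, Epsilon 8.395, Zeta 6.967, Eta 8.197.
Rounding down gives 5, 6, 7, 10, 8, 6, 8 = 50 seats, so the divisor must be adjusted.
With modified divisor 27700: modified quotas Alpha 6.350, Beta 6.806, Gamma 8.090, Delta 11.103, Epsilon 8.921, Zeta 7.403, Eta 8.710.
Rounding down: Alpha 6, Beta 6, Gamma 8, Delta 11, Epsilon 8, Zeta 7, Eta 8 (total 54).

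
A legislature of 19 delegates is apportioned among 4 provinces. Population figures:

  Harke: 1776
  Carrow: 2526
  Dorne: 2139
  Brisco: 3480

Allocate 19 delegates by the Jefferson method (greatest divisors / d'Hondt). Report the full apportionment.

Standard divisor 9921/19 ≈ 522.158; standard quotas: Harke 3.401, Carrow 4.838, Dorne 4.096, Brisco 6.665.
Rounding down gives 3, 4, 4, 6 = 17 seats, so the divisor must be adjusted.
With modified divisor 470: modified quotas Harke 3.779, Carrow 5.374, Dorne 4.551, Brisco 7.404.
Rounding down: Harke 3, Carrow 5, Dorne 4, Brisco 7 (total 19).

Harke=3, Carrow=5, Dorne=4, Brisco=7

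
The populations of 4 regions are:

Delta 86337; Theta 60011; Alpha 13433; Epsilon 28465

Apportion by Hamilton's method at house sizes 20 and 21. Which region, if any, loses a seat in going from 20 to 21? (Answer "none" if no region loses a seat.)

Alpha

At 20 seats: Delta 9, Theta 6, Alpha 2, Epsilon 3.
At 21 seats: Delta 10, Theta 7, Alpha 1, Epsilon 3.
Alpha drops from 2 to 1.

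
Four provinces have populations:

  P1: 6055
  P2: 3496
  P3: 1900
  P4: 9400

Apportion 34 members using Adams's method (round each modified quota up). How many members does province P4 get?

Standard divisor 20851/34 ≈ 613.265; standard quotas: P1 9.873, P2 5.701, P3 3.098, P4 15.328.
Rounding up gives 10, 6, 4, 16 = 36 seats, so the divisor must be adjusted.
With modified divisor 650: modified quotas P1 9.315, P2 5.378, P3 2.923, P4 14.462.
Rounding up: P1 10, P2 6, P3 3, P4 15 (total 34).
P4 receives 15.

15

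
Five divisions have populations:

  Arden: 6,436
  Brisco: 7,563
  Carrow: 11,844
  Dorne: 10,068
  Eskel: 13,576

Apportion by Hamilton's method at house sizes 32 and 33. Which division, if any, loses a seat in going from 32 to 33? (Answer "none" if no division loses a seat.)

none

At 32 seats: Arden 4, Brisco 5, Carrow 8, Dorne 6, Eskel 9.
At 33 seats: Arden 4, Brisco 5, Carrow 8, Dorne 7, Eskel 9.
No division's allocation decreased.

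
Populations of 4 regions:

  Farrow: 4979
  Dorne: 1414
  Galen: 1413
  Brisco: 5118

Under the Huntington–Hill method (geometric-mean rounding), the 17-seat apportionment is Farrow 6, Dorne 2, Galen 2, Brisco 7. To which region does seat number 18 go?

Farrow

Priority for the next seat is population ÷ (√(s·(s+1))).
Priorities: Farrow 768.276, Dorne 577.263, Galen 576.855, Brisco 683.922.
Highest priority: Farrow.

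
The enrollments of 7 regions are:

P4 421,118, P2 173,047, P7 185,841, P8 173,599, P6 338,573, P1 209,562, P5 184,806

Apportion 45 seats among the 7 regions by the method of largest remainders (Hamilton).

Total 1686546; standard divisor 1686546/45 ≈ 37478.8.
Standard quotas: P4 11.2362, P2 4.6172, P7 4.9586, P8 4.6319, P6 9.0337, P1 5.5915, P5 4.9309.
Lower quotas: P4 11, P2 4, P7 4, P8 4, P6 9, P1 5, P5 4 (sum 41, leaving 4 seats).
Remainders in descending order: P7 0.9586, P5 0.9309, P8 0.6319, P2 0.6172, P1 0.5915, P4 0.2362, P6 0.0337.
The surplus seats go to P7, P5, P8, P2.

P4=11, P2=5, P7=5, P8=5, P6=9, P1=5, P5=5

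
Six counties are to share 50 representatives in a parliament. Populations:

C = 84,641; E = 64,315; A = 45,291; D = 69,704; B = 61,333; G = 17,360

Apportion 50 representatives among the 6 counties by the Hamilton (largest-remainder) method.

C=12; E=9; A=7; D=10; B=9; G=3

Standard divisor: 342644 ÷ 50 ≈ 6852.88.
Standard quotas: C 12.3512, E 9.3851, A 6.6090, D 10.1715, B 8.9500, G 2.5332.
Lower quotas: C 12, E 9, A 6, D 10, B 8, G 2 (sum 47, leaving 3 seats).
Remainders in descending order: B 0.9500, A 0.6090, G 0.5332, E 0.3851, C 0.3512, D 0.1715.
The surplus seats go to B, A, G.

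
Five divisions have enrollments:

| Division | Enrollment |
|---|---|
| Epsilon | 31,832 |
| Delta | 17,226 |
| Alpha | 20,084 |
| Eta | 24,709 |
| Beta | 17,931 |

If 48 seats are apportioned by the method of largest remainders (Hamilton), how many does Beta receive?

The standard divisor is 111782/48 ≈ 2328.792.
Standard quotas: Epsilon 13.6689, Delta 7.3970, Alpha 8.6242, Eta 10.6102, Beta 7.6997.
Lower quotas: Epsilon 13, Delta 7, Alpha 8, Eta 10, Beta 7 (sum 45, leaving 3 seats).
Remainders in descending order: Beta 0.6997, Epsilon 0.6689, Alpha 0.6242, Eta 0.6102, Delta 0.3970.
Largest remainders: Beta, Epsilon, Alpha receive the extra seats.
Beta receives 8.

8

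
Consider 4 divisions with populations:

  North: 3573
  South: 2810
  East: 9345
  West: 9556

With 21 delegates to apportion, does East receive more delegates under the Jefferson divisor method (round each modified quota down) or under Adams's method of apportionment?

Jefferson: North 3, South 2, East 8, West 8.
Adams: North 3, South 3, East 7, West 8.
East gets 8 under Jefferson and 7 under Adams.

Jefferson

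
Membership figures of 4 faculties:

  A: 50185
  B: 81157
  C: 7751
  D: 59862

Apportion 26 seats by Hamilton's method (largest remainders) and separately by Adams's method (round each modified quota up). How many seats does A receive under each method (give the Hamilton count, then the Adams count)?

Hamilton: A 6, B 11, C 1, D 8.
Adams: A 7, B 10, C 1, D 8.
A gets 6 under Hamilton and 7 under Adams.

6 and 7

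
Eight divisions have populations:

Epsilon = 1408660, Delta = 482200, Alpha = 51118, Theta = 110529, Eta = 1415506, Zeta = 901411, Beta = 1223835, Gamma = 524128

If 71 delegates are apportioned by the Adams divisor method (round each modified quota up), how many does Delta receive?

6

Standard divisor 6117387/71 ≈ 86160.38; standard quotas: Epsilon 16.349, Delta 5.597, Alpha 0.593, Theta 1.283, Eta 16.429, Zeta 10.462, Beta 14.204, Gamma 6.083.
Rounding up gives 17, 6, 1, 2, 17, 11, 15, 7 = 76 seats, so the divisor must be adjusted.
With modified divisor 92000: modified quotas Epsilon 15.312, Delta 5.241, Alpha 0.556, Theta 1.201, Eta 15.386, Zeta 9.798, Beta 13.303, Gamma 5.697.
Rounding up: Epsilon 16, Delta 6, Alpha 1, Theta 2, Eta 16, Zeta 10, Beta 14, Gamma 6 (total 71).
Delta receives 6.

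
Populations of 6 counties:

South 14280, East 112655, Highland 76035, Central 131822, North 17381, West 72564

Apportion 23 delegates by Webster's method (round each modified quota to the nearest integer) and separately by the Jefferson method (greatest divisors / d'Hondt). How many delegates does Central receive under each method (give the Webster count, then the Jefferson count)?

7 and 8

Webster: South 1, East 6, Highland 4, Central 7, North 1, West 4.
Jefferson: South 0, East 6, Highland 4, Central 8, North 1, West 4.
Central gets 7 under Webster and 8 under Jefferson.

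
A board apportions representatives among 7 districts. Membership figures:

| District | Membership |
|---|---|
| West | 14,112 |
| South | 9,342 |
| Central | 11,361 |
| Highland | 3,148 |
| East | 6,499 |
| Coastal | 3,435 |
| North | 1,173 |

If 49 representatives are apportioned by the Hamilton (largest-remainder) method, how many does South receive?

Standard divisor: 49070 ÷ 49 ≈ 1001.429.
Standard quotas: West 14.0919, South 9.3287, Central 11.3448, Highland 3.1435, East 6.4897, Coastal 3.4301, North 1.1713.
Lower quotas: West 14, South 9, Central 11, Highland 3, East 6, Coastal 3, North 1 (sum 47, leaving 2 seats).
Remainders in descending order: East 0.4897, Coastal 0.4301, Central 0.3448, South 0.3287, North 0.1713, Highland 0.1435, West 0.0919.
The surplus seats go to East, Coastal.
South receives 9.

9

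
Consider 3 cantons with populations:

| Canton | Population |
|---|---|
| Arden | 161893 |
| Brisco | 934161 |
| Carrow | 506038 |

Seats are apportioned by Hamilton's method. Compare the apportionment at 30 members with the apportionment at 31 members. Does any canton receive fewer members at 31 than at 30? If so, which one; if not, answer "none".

none

At 30 seats: Arden 3, Brisco 18, Carrow 9.
At 31 seats: Arden 3, Brisco 18, Carrow 10.
No canton's allocation decreased.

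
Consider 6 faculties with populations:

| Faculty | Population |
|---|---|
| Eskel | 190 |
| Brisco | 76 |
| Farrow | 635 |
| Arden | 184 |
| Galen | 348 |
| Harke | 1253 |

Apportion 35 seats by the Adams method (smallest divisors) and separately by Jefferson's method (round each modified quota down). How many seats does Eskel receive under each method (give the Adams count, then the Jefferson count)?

Adams: Eskel 3, Brisco 1, Farrow 8, Arden 3, Galen 5, Harke 15.
Jefferson: Eskel 2, Brisco 1, Farrow 9, Arden 2, Galen 4, Harke 17.
Eskel gets 3 under Adams and 2 under Jefferson.

3 and 2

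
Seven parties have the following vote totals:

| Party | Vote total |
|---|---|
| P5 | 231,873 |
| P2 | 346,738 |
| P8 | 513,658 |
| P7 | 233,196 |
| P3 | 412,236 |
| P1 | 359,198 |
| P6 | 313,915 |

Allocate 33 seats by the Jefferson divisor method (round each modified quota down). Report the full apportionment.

Standard divisor 2410814/33 ≈ 73054.97; standard quotas: P5 3.174, P2 4.746, P8 7.031, P7 3.192, P3 5.643, P1 4.917, P6 4.297.
Rounding down gives 3, 4, 7, 3, 5, 4, 4 = 30 seats, so the divisor must be adjusted.
With modified divisor 66500: modified quotas P5 3.487, P2 5.214, P8 7.724, P7 3.507, P3 6.199, P1 5.401, P6 4.721.
Rounding down: P5 3, P2 5, P8 7, P7 3, P3 6, P1 5, P6 4 (total 33).

P5 3, P2 5, P8 7, P7 3, P3 6, P1 5, P6 4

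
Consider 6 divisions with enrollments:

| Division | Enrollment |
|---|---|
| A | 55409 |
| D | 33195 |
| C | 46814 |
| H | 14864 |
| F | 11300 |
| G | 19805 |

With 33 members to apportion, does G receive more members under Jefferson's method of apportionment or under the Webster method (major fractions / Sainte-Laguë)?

Webster

Jefferson: A 11, D 6, C 9, H 2, F 2, G 3.
Webster: A 10, D 6, C 8, H 3, F 2, G 4.
G gets 3 under Jefferson and 4 under Webster.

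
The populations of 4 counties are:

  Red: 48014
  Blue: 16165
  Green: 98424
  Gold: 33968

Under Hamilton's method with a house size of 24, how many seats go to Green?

12

Standard divisor: 196571 ÷ 24 ≈ 8190.458.
Standard quotas: Red 5.8622, Blue 1.9736, Green 12.0169, Gold 4.1473.
Lower quotas: Red 5, Blue 1, Green 12, Gold 4 (sum 22, leaving 2 seats).
Remainders in descending order: Blue 0.9736, Red 0.8622, Gold 0.1473, Green 0.0169.
Largest remainders: Blue, Red receive the extra seats.
Green receives 12.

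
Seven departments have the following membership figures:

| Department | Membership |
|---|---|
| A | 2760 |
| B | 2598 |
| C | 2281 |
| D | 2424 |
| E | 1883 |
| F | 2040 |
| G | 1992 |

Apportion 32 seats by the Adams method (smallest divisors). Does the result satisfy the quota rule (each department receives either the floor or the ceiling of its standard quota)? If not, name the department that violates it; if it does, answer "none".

none

Standard quotas: A 5.528, B 5.203, C 4.568, D 4.855, E 3.771, F 4.086, G 3.989.
Adams allocation: A 5, B 5, C 5, D 5, E 4, F 4, G 4.
Every allocation lies between the lower and upper quota.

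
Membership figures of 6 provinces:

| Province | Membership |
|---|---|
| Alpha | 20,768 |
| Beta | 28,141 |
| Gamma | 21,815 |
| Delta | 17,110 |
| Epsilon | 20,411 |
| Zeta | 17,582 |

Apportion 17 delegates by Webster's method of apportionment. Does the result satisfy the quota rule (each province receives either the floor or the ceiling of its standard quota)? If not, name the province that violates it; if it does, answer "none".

none

Standard quotas: Alpha 2.806, Beta 3.802, Gamma 2.947, Delta 2.312, Epsilon 2.758, Zeta 2.375.
Webster allocation: Alpha 3, Beta 4, Gamma 3, Delta 2, Epsilon 3, Zeta 2.
Every allocation lies between the lower and upper quota.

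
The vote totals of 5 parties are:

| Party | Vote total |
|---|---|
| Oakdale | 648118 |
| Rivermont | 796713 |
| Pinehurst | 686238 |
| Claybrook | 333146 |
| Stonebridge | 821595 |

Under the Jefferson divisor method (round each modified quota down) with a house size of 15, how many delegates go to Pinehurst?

3

Standard divisor 3285810/15 ≈ 219054; standard quotas: Oakdale 2.959, Rivermont 3.637, Pinehurst 3.133, Claybrook 1.521, Stonebridge 3.751.
Rounding down gives 2, 3, 3, 1, 3 = 12 seats, so the divisor must be adjusted.
With modified divisor 185400: modified quotas Oakdale 3.496, Rivermont 4.297, Pinehurst 3.701, Claybrook 1.797, Stonebridge 4.431.
Rounding down: Oakdale 3, Rivermont 4, Pinehurst 3, Claybrook 1, Stonebridge 4 (total 15).
Pinehurst receives 3.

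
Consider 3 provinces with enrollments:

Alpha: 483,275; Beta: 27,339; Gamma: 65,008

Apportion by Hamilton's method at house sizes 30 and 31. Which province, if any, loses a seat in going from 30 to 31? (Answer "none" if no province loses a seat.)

Beta

At 30 seats: Alpha 25, Beta 2, Gamma 3.
At 31 seats: Alpha 26, Beta 1, Gamma 4.
Beta drops from 2 to 1.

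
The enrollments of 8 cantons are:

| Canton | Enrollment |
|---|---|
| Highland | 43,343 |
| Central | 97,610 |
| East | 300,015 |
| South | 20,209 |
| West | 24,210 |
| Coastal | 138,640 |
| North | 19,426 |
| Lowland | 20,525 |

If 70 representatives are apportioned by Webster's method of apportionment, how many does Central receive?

Standard divisor 663978/70 ≈ 9485.4; standard quotas: Highland 4.569, Central 10.291, East 31.629, South 2.131, West 2.552, Coastal 14.616, North 2.048, Lowland 2.164.
Rounding to the nearest integer gives 5, 10, 32, 2, 3, 15, 2, 2 = 71 seats, so the divisor must be adjusted.
With modified divisor 9540: modified quotas Highland 4.543, Central 10.232, East 31.448, South 2.118, West 2.538, Coastal 14.532, North 2.036, Lowland 2.151.
Rounding to the nearest integer: Highland 5, Central 10, East 31, South 2, West 3, Coastal 15, North 2, Lowland 2 (total 70).
Central receives 10.

10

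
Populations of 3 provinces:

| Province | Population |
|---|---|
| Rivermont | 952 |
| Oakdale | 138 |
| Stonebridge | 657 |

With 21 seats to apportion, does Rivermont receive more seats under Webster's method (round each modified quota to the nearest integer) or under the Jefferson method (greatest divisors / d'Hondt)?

Webster: Rivermont 11, Oakdale 2, Stonebridge 8.
Jefferson: Rivermont 12, Oakdale 1, Stonebridge 8.
Rivermont gets 11 under Webster and 12 under Jefferson.

Jefferson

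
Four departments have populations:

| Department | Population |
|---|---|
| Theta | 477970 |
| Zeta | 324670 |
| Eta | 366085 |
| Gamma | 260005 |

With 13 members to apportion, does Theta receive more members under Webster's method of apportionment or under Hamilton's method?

Webster: Theta 5, Zeta 3, Eta 3, Gamma 2.
Hamilton: Theta 4, Zeta 3, Eta 3, Gamma 3.
Theta gets 5 under Webster and 4 under Hamilton.

Webster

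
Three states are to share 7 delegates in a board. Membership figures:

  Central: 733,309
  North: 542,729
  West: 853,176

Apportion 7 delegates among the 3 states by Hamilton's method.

Total 2129214; standard divisor 2129214/7 ≈ 304173.429.
Standard quotas: Central 2.4108, North 1.7843, West 2.8049.
Lower quotas: Central 2, North 1, West 2 (sum 5, leaving 2 seats).
Remainders in descending order: West 0.8049, North 0.7843, Central 0.4108.
Largest remainders: West, North receive the extra seats.

Central=2; North=2; West=3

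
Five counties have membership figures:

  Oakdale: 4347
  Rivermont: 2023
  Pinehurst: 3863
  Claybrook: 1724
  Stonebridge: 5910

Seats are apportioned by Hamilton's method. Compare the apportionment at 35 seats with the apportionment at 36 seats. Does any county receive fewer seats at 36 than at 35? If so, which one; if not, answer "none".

none

At 35 seats: Oakdale 8, Rivermont 4, Pinehurst 8, Claybrook 3, Stonebridge 12.
At 36 seats: Oakdale 9, Rivermont 4, Pinehurst 8, Claybrook 3, Stonebridge 12.
No county's allocation decreased.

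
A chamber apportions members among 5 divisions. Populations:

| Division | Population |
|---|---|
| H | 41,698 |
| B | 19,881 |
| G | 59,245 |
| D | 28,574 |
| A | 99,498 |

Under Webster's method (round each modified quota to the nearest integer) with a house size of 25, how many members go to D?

Standard divisor 248896/25 ≈ 9955.84; standard quotas: H 4.188, B 1.997, G 5.951, D 2.870, A 9.994.
Rounding to the nearest integer gives H 4, B 2, G 6, D 3, A 10 — total 25, matching the house size, so no adjustment is needed.
D receives 3.

3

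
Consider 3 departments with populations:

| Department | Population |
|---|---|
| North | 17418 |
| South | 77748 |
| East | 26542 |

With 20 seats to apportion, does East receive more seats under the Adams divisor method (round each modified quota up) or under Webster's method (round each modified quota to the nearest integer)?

Adams: North 3, South 12, East 5.
Webster: North 3, South 13, East 4.
East gets 5 under Adams and 4 under Webster.

Adams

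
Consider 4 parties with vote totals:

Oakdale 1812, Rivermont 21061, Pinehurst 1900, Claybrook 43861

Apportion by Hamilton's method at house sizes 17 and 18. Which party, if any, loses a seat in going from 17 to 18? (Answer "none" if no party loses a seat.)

At 17 seats: Oakdale 0, Rivermont 5, Pinehurst 1, Claybrook 11.
At 18 seats: Oakdale 0, Rivermont 6, Pinehurst 0, Claybrook 12.
Pinehurst drops from 1 to 0.

Pinehurst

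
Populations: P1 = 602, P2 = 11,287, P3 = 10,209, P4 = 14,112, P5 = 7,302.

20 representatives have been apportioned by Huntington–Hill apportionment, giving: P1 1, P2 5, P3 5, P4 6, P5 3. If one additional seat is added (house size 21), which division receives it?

Priority for the next seat is population ÷ (√(s·(s+1))).
Priorities: P1 425.678, P2 2060.715, P3 1863.900, P4 2177.529, P5 2107.906.
Highest priority: P4.

P4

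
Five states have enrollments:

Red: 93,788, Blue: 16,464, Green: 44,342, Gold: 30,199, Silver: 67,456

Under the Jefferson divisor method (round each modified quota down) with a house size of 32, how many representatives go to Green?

5

Standard divisor 252249/32 ≈ 7882.781; standard quotas: Red 11.898, Blue 2.089, Green 5.625, Gold 3.831, Silver 8.557.
Rounding down gives 11, 2, 5, 3, 8 = 29 seats, so the divisor must be adjusted.
With modified divisor 7440: modified quotas Red 12.606, Blue 2.213, Green 5.960, Gold 4.059, Silver 9.067.
Rounding down: Red 12, Blue 2, Green 5, Gold 4, Silver 9 (total 32).
Green receives 5.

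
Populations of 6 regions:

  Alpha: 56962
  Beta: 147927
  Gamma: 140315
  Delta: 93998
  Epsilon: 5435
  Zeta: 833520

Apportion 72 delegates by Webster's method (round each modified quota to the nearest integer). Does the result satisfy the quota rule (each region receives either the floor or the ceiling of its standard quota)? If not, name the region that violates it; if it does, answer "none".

Standard quotas: Alpha 3.209, Beta 8.333, Gamma 7.904, Delta 5.295, Epsilon 0.306, Zeta 46.953.
Webster allocation: Alpha 3, Beta 8, Gamma 8, Delta 5, Epsilon 0, Zeta 48.
Zeta has quota 46.953 (lower 46, upper 47) but receives 48 — outside the quota interval.

Zeta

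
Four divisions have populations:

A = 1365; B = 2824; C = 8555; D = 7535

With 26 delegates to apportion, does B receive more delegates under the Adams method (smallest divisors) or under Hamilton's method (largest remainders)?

Adams

Adams: A 2, B 4, C 11, D 9.
Hamilton: A 2, B 3, C 11, D 10.
B gets 4 under Adams and 3 under Hamilton.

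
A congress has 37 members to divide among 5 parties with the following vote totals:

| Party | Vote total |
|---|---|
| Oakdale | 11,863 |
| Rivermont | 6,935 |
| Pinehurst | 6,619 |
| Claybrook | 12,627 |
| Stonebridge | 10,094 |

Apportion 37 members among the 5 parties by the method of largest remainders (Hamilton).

The standard divisor is 48138/37 ≈ 1301.027.
Standard quotas: Oakdale 9.1182, Rivermont 5.3304, Pinehurst 5.0875, Claybrook 9.7054, Stonebridge 7.7585.
Lower quotas: Oakdale 9, Rivermont 5, Pinehurst 5, Claybrook 9, Stonebridge 7 (sum 35, leaving 2 seats).
Remainders in descending order: Stonebridge 0.7585, Claybrook 0.7054, Rivermont 0.3304, Oakdale 0.1182, Pinehurst 0.0875.
Largest remainders: Stonebridge, Claybrook receive the extra seats.

Oakdale=9, Rivermont=5, Pinehurst=5, Claybrook=10, Stonebridge=8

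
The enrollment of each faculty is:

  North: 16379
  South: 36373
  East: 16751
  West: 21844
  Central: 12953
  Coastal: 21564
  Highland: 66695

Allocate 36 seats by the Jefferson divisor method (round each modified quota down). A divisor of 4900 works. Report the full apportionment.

North 3, South 7, East 3, West 4, Central 2, Coastal 4, Highland 13

With modified divisor 4900: modified quotas North 3.343, South 7.423, East 3.419, West 4.458, Central 2.643, Coastal 4.401, Highland 13.611.
Rounding down: North 3, South 7, East 3, West 4, Central 2, Coastal 4, Highland 13 (total 36).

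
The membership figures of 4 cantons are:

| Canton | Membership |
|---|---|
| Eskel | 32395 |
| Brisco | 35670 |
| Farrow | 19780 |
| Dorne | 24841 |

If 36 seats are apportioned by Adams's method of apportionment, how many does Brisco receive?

Standard divisor 112686/36 ≈ 3130.167; standard quotas: Eskel 10.349, Brisco 11.396, Farrow 6.319, Dorne 7.936.
Rounding up gives 11, 12, 7, 8 = 38 seats, so the divisor must be adjusted.
With modified divisor 3270: modified quotas Eskel 9.907, Brisco 10.908, Farrow 6.049, Dorne 7.597.
Rounding up: Eskel 10, Brisco 11, Farrow 7, Dorne 8 (total 36).
Brisco receives 11.

11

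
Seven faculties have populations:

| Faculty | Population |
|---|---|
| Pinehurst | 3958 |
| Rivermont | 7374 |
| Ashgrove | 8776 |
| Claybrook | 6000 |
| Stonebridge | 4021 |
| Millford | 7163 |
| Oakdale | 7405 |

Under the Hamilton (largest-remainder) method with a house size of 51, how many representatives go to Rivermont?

8

The standard divisor is 44697/51 ≈ 876.412.
Standard quotas: Pinehurst 4.5161, Rivermont 8.4139, Ashgrove 10.0136, Claybrook 6.8461, Stonebridge 4.5880, Millford 8.1731, Oakdale 8.4492.
Lower quotas: Pinehurst 4, Rivermont 8, Ashgrove 10, Claybrook 6, Stonebridge 4, Millford 8, Oakdale 8 (sum 48, leaving 3 seats).
Remainders in descending order: Claybrook 0.8461, Stonebridge 0.5880, Pinehurst 0.5161, Oakdale 0.4492, Rivermont 0.4139, Millford 0.1731, Ashgrove 0.0136.
The surplus seats go to Claybrook, Stonebridge, Pinehurst.
Rivermont receives 8.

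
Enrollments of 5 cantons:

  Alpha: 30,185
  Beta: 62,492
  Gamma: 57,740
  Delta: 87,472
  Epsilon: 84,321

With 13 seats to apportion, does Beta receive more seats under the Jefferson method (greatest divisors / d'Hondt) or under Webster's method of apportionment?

Jefferson: Alpha 1, Beta 2, Gamma 2, Delta 4, Epsilon 4.
Webster: Alpha 1, Beta 3, Gamma 2, Delta 4, Epsilon 3.
Beta gets 2 under Jefferson and 3 under Webster.

Webster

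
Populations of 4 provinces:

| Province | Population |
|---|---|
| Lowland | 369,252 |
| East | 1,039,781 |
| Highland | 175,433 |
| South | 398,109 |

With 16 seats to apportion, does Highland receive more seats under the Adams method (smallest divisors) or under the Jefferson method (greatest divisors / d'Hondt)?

Adams

Adams: Lowland 3, East 8, Highland 2, South 3.
Jefferson: Lowland 3, East 9, Highland 1, South 3.
Highland gets 2 under Adams and 1 under Jefferson.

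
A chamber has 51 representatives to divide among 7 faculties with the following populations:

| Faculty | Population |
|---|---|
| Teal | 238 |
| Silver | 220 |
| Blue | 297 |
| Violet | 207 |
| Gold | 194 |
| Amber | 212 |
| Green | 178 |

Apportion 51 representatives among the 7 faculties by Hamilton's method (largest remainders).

Standard divisor: 1546 ÷ 51 ≈ 30.314.
Standard quotas: Teal 7.851, Silver 7.257, Blue 9.798, Violet 6.829, Gold 6.400, Amber 6.994, Green 5.872.
Lower quotas: Teal 7, Silver 7, Blue 9, Violet 6, Gold 6, Amber 6, Green 5 (sum 46, leaving 5 seats).
Remainders in descending order: Amber 0.994, Green 0.872, Teal 0.851, Violet 0.829, Blue 0.798, Gold 0.400, Silver 0.257.
The surplus seats go to Amber, Green, Teal, Violet, Blue.

Teal: 8; Silver: 7; Blue: 10; Violet: 7; Gold: 6; Amber: 7; Green: 6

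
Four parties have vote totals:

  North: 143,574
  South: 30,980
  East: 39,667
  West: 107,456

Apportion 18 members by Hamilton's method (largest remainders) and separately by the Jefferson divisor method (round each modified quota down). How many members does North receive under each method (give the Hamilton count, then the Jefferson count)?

8 and 9

Hamilton: North 8, South 2, East 2, West 6.
Jefferson: North 9, South 1, East 2, West 6.
North gets 8 under Hamilton and 9 under Jefferson.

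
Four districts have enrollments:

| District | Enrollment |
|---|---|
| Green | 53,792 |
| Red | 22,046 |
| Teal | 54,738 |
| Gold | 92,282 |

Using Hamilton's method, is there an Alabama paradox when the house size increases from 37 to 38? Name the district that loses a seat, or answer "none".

At 37 seats: Green 9, Red 4, Teal 9, Gold 15.
At 38 seats: Green 9, Red 4, Teal 9, Gold 16.
No district's allocation decreased.

none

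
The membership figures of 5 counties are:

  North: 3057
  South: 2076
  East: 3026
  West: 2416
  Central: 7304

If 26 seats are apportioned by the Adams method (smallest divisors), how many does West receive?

Standard divisor 17879/26 ≈ 687.654; standard quotas: North 4.446, South 3.019, East 4.400, West 3.513, Central 10.622.
Rounding up gives 5, 4, 5, 4, 11 = 29 seats, so the divisor must be adjusted.
With modified divisor 760.4: modified quotas North 4.020, South 2.730, East 3.979, West 3.177, Central 9.605.
Rounding up: North 5, South 3, East 4, West 4, Central 10 (total 26).
West receives 4.

4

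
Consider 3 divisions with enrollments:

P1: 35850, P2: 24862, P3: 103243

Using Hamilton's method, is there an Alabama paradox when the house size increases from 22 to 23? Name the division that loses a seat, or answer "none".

At 22 seats: P1 5, P2 3, P3 14.
At 23 seats: P1 5, P2 4, P3 14.
No division's allocation decreased.

none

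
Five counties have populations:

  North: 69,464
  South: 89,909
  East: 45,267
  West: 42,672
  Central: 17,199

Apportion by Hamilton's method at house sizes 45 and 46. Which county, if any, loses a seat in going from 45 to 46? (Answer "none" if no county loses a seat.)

At 45 seats: North 12, South 15, East 8, West 7, Central 3.
At 46 seats: North 12, South 16, East 8, West 7, Central 3.
No county's allocation decreased.

none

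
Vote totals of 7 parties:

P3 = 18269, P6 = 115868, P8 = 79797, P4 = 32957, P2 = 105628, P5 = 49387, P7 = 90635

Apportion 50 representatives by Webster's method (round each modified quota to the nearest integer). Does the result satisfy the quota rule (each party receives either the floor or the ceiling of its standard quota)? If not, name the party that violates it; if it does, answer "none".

Standard quotas: P3 1.855, P6 11.762, P8 8.101, P4 3.346, P2 10.723, P5 5.013, P7 9.201.
Webster allocation: P3 2, P6 12, P8 8, P4 3, P2 11, P5 5, P7 9.
Every allocation lies between the lower and upper quota.

none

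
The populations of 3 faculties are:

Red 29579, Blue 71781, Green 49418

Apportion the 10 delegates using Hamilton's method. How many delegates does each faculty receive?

Red: 2, Blue: 5, Green: 3

Standard divisor: 150778 ÷ 10 ≈ 15077.8.
Standard quotas: Red 1.9618, Blue 4.7607, Green 3.2775.
Lower quotas: Red 1, Blue 4, Green 3 (sum 8, leaving 2 seats).
Remainders in descending order: Red 0.9618, Blue 0.7607, Green 0.2775.
The surplus seats go to Red, Blue.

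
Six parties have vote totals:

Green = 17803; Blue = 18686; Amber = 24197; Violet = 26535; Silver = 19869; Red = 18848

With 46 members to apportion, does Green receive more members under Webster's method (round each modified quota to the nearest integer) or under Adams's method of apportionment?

Adams

Webster: Green 6, Blue 7, Amber 9, Violet 10, Silver 7, Red 7.
Adams: Green 7, Blue 7, Amber 9, Violet 9, Silver 7, Red 7.
Green gets 6 under Webster and 7 under Adams.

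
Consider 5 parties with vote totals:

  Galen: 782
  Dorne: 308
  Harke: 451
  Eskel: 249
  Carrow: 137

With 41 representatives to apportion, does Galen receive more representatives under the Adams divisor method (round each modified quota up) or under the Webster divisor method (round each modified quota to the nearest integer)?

Webster

Adams: Galen 16, Dorne 7, Harke 10, Eskel 5, Carrow 3.
Webster: Galen 17, Dorne 6, Harke 10, Eskel 5, Carrow 3.
Galen gets 16 under Adams and 17 under Webster.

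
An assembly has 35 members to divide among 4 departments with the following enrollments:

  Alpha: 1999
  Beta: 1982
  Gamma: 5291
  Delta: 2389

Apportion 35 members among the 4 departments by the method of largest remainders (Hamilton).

Alpha 6, Beta 6, Gamma 16, Delta 7

Total 11661; standard divisor 11661/35 ≈ 333.171.
Standard quotas: Alpha 5.9999, Beta 5.9489, Gamma 15.8807, Delta 7.1705.
Lower quotas: Alpha 5, Beta 5, Gamma 15, Delta 7 (sum 32, leaving 3 seats).
Remainders in descending order: Alpha 0.9999, Beta 0.9489, Gamma 0.8807, Delta 0.1705.
The surplus seats go to Alpha, Beta, Gamma.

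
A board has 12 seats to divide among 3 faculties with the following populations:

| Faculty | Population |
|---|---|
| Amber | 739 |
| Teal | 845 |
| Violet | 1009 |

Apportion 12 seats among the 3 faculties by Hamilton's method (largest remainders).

Amber=3, Teal=4, Violet=5

Total 2593; standard divisor 2593/12 ≈ 216.083.
Standard quotas: Amber 3.420, Teal 3.911, Violet 4.669.
Lower quotas: Amber 3, Teal 3, Violet 4 (sum 10, leaving 2 seats).
Remainders in descending order: Teal 0.911, Violet 0.669, Amber 0.420.
Largest remainders: Teal, Violet receive the extra seats.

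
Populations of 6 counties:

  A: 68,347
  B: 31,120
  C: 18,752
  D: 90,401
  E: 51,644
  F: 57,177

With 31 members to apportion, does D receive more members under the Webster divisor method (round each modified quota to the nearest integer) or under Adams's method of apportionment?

Webster

Webster: A 7, B 3, C 2, D 9, E 5, F 5.
Adams: A 7, B 3, C 2, D 8, E 5, F 6.
D gets 9 under Webster and 8 under Adams.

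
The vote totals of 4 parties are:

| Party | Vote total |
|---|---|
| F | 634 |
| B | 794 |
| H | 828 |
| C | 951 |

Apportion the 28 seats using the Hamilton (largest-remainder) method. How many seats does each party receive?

F 6, B 7, H 7, C 8

Standard divisor: 3207 ÷ 28 ≈ 114.536.
Standard quotas: F 5.535, B 6.932, H 7.229, C 8.303.
Lower quotas: F 5, B 6, H 7, C 8 (sum 26, leaving 2 seats).
Remainders in descending order: B 0.932, F 0.535, C 0.303, H 0.229.
The surplus seats go to B, F.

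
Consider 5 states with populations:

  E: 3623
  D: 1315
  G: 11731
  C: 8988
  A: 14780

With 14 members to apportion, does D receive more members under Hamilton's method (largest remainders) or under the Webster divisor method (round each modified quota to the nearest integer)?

Hamilton

Hamilton: E 1, D 1, G 4, C 3, A 5.
Webster: E 1, D 0, G 4, C 3, A 6.
D gets 1 under Hamilton and 0 under Webster.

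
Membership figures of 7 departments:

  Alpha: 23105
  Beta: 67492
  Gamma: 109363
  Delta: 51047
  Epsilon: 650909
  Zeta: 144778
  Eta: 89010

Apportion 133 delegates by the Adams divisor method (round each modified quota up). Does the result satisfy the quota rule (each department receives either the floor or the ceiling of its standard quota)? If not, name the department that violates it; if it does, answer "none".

Epsilon

Standard quotas: Alpha 2.706, Beta 7.904, Gamma 12.807, Delta 5.978, Epsilon 76.227, Zeta 16.955, Eta 10.424.
Adams allocation: Alpha 3, Beta 8, Gamma 13, Delta 6, Epsilon 75, Zeta 17, Eta 11.
Epsilon has quota 76.227 (lower 76, upper 77) but receives 75 — outside the quota interval.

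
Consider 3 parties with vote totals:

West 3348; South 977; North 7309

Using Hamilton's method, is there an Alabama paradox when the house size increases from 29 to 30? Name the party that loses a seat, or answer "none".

South

At 29 seats: West 8, South 3, North 18.
At 30 seats: West 9, South 2, North 19.
South drops from 3 to 2.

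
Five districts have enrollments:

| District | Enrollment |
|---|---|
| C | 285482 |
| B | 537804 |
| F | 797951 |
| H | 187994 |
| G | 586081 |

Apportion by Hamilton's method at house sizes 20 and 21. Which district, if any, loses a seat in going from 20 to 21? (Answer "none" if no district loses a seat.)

At 20 seats: C 2, B 4, F 7, H 2, G 5.
At 21 seats: C 2, B 5, F 7, H 2, G 5.
No district's allocation decreased.

none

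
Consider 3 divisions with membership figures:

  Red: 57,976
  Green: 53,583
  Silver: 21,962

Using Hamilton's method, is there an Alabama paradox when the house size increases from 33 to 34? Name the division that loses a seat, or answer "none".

Silver

At 33 seats: Red 14, Green 13, Silver 6.
At 34 seats: Red 15, Green 14, Silver 5.
Silver drops from 6 to 5.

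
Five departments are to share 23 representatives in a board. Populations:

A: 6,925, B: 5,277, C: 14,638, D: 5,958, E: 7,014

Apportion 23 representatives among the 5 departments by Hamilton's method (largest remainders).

A 4; B 3; C 9; D 3; E 4

The standard divisor is 39812/23 ≈ 1730.957.
Standard quotas: A 4.0007, B 3.0486, C 8.4566, D 3.4420, E 4.0521.
Lower quotas: A 4, B 3, C 8, D 3, E 4 (sum 22, leaving 1 seat).
Remainders in descending order: C 0.4566, D 0.4420, E 0.0521, B 0.0486, A 0.0007.
Largest remainder: C receives the extra seat.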